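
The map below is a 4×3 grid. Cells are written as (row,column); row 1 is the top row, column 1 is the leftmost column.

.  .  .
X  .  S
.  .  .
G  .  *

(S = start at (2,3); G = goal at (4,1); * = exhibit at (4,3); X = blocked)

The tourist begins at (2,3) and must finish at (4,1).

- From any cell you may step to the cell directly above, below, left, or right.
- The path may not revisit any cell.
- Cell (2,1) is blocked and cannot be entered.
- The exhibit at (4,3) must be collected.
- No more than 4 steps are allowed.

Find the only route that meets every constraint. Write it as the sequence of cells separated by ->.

(2,3) -> (3,3) -> (4,3) -> (4,2) -> (4,1)

Any route must reach (4,3) and still end at (4,1) within 4 moves, so the order of the required stops is forced.
Route from (2,3): 2× down (reaching (4,3)), 2× left (reaching (4,1)) — 4 moves in all.
Check: all required cells visited; 4 ≤ 4 moves.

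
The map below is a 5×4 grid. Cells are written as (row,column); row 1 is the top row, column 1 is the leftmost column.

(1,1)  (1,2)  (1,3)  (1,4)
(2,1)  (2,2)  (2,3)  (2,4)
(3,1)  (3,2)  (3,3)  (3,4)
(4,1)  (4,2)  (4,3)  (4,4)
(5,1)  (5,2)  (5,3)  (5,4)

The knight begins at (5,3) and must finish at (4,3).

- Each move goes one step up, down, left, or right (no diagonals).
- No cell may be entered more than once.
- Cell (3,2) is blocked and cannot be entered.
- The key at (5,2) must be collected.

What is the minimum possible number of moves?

3

Any route passes through (5,2) somewhere between (5,3) and (4,3). Summing Manhattan distances along the two legs ((5,3) → (5,2) → (4,3)) gives a lower bound of 1 + 2 = 3 moves.
A route of 3 moves achieves this: (5,3) → (5,2) → (4,2) → (4,3).
Since 3 matches the lower bound, it is optimal.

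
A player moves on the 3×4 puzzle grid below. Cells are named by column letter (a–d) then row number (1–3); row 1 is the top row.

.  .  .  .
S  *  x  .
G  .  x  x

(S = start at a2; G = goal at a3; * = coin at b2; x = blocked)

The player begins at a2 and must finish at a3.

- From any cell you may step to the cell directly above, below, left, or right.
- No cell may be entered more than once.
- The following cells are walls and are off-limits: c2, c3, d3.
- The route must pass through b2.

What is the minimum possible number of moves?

3

Any route passes through b2 somewhere between a2 and a3. Summing Manhattan distances along the two legs (a2 → b2 → a3) gives a lower bound of 1 + 2 = 3 moves.
A route of 3 moves achieves this: a2 → b2 → b3 → a3.
Since 3 matches the lower bound, it is optimal.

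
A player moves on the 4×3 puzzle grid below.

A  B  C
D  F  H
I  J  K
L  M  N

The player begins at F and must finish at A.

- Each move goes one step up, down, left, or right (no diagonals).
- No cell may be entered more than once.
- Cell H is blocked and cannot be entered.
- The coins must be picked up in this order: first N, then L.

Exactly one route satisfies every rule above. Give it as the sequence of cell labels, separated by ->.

The waypoints must appear in the order N, L, with no cell reused.
Route from F: down 1 to J, right 1 to K, down 1 to N, left 2 to L, up 3 to A — 8 moves in all.
Check: order respected (N at step 3, L at step 5).

F -> J -> K -> N -> M -> L -> I -> D -> A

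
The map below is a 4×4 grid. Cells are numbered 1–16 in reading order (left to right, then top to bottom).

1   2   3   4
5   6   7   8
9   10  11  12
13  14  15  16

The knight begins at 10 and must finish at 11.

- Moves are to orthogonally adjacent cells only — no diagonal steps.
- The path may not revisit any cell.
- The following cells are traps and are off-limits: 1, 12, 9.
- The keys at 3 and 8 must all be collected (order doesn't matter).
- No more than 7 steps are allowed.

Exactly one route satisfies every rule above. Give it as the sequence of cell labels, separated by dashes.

Any route must reach 3 and 8 and still end at 11 within 7 moves, so the order of the required stops is forced.
Route from 10: 2× up (reaching 2), 2× right (reaching 4), down to 8, left to 7, down to 11 — 7 moves in all.
Check: all required cells visited; 7 ≤ 7 moves.

10 - 6 - 2 - 3 - 4 - 8 - 7 - 11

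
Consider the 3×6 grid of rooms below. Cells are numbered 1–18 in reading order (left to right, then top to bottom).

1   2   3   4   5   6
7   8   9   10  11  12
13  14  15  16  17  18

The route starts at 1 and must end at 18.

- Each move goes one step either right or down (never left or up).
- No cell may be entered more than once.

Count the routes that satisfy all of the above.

A right/down-only route from 1 to 18 makes exactly 2 down-moves and 5 right-moves in some order.
With no other constraints that would be C(7,2) = 21 routes.
That gives 21 routes.

21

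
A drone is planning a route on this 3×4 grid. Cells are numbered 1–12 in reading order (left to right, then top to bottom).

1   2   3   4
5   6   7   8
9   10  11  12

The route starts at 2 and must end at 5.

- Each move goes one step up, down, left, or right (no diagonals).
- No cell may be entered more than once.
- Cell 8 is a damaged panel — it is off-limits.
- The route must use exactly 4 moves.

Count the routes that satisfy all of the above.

Need simple routes of exactly 4 moves from 2 to 5 (Manhattan distance 2, so 1 moves are spent on a detour and 1 undoing it).
Enumerating: 2 6 10 9 5 | 2 3 7 6 5.
That gives 2 routes.

2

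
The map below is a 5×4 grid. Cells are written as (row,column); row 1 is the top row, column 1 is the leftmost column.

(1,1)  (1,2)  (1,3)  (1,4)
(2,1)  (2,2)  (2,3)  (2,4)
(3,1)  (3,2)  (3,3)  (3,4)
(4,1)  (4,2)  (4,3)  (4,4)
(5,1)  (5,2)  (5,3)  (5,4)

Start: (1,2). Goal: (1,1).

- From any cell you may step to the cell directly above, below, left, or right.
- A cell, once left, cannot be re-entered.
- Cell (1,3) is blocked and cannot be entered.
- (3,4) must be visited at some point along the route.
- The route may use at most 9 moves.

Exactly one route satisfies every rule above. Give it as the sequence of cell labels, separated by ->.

The 9-move cap with required stops at (3,4) leaves no slack for detours.
Route from (1,2): down 1 to (2,2), right 2 to (2,4), down 1 to (3,4), left 3 to (3,1), up 2 to (1,1) — 9 moves in all.
Check: all required cells visited; 9 ≤ 9 moves.

(1,2) -> (2,2) -> (2,3) -> (2,4) -> (3,4) -> (3,3) -> (3,2) -> (3,1) -> (2,1) -> (1,1)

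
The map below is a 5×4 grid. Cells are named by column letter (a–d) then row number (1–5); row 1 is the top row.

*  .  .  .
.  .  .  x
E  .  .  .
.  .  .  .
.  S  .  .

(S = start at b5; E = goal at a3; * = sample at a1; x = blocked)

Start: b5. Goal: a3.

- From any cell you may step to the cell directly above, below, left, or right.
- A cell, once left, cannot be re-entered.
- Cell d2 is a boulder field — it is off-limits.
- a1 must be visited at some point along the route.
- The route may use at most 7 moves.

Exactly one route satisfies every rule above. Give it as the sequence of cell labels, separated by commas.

b5, b4, b3, b2, b1, a1, a2, a3

Any route must reach a1 and still end at a3 within 7 moves, so the order of the required stops is forced.
Route from b5: 4× up (reaching b1), left to a1, 2× down (reaching a3) — 7 moves in all.
Check: all required cells visited; 7 ≤ 7 moves.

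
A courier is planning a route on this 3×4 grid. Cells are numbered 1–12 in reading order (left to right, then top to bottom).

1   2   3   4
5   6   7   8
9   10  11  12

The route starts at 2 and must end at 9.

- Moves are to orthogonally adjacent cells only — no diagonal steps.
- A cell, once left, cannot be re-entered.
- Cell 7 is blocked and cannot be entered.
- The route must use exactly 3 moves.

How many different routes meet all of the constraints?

3

Need simple routes of exactly 3 moves from 2 to 9 (Manhattan distance 3, so 0 moves are spent on a detour and 0 undoing it).
Enumerating: 2 6 10 9 | 2 6 5 9 | 2 1 5 9.
That gives 3 routes.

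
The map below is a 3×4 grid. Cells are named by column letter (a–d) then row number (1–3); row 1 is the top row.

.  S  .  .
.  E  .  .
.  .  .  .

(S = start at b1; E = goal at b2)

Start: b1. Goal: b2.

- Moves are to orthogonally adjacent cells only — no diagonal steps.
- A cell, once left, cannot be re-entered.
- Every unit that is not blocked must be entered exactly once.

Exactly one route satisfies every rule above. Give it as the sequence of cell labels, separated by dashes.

Need to visit all 12 open cells exactly once, starting at b1 and ending at b2.
Cell a3 has only two open neighbours (a2 and b3), so the path must pass straight through it: one of those is the cell it's entered from and the other is where it exits.
Route from b1: left 1 to a1, down 2 to a3, right 3 to d3, up 2 to d1, left 1 to c1, down 1 to c2, left 1 to b2 — 11 moves in all.
Check: all 12 open cells covered.

b1 - a1 - a2 - a3 - b3 - c3 - d3 - d2 - d1 - c1 - c2 - b2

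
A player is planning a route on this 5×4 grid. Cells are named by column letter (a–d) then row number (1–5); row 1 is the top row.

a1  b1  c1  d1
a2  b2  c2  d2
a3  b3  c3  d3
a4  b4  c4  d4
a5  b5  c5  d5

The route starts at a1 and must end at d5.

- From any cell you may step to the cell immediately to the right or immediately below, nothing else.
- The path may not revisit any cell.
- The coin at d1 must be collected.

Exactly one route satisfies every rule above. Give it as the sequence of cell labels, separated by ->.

a1 -> b1 -> c1 -> d1 -> d2 -> d3 -> d4 -> d5

Moves only go right or down, so the column and row indices never decrease.
Route from a1: right 3 to d1, down 4 to d5 — 7 moves in all.
Check: all required cells visited.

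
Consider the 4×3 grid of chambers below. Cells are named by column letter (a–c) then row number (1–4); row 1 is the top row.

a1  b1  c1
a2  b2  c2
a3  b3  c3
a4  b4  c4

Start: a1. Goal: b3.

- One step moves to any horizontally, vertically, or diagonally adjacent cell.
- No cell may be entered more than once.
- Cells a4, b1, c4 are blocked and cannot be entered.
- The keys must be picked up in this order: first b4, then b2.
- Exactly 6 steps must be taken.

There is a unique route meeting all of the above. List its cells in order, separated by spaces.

a1 a2 a3 b4 c3 b2 b3

The waypoints must appear in the order b4, b2, with no cell reused.
Route from a1: 2× down (reaching a3), down-right to b4, up-right to c3, up-left to b2, down to b3 — 6 moves in all.
Check: order respected (b4 at step 3, b2 at step 5); 6 moves as required.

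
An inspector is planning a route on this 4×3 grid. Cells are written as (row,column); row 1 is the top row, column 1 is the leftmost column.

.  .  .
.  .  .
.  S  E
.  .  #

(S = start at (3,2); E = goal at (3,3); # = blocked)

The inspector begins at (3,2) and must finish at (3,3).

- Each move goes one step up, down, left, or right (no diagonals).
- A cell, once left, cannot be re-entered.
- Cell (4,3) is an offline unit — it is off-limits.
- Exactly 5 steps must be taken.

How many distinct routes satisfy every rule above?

2

Need simple routes of exactly 5 moves from (3,2) to (3,3) (Manhattan distance 1, so 2 moves are spent on a detour and 2 undoing it).
Enumerating: (3,2) (2,2) (1,2) (1,3) (2,3) (3,3) | (3,2) (3,1) (2,1) (2,2) (2,3) (3,3).
That gives 2 routes.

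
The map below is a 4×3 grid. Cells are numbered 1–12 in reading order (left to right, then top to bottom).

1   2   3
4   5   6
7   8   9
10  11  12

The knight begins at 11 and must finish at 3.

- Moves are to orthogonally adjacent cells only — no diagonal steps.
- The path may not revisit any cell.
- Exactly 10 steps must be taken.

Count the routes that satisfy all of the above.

4

Need simple routes of exactly 10 moves from 11 to 3 (Manhattan distance 4, so 3 moves are spent on a detour and 3 undoing it).
Enumerating: 11 10 7 4 1 2 5 8 9 6 3 | 11 10 7 8 9 6 5 4 1 2 3 | 11 12 9 6 5 8 7 4 1 2 3 | 11 12 9 8 7 4 1 2 5 6 3.
That gives 4 routes.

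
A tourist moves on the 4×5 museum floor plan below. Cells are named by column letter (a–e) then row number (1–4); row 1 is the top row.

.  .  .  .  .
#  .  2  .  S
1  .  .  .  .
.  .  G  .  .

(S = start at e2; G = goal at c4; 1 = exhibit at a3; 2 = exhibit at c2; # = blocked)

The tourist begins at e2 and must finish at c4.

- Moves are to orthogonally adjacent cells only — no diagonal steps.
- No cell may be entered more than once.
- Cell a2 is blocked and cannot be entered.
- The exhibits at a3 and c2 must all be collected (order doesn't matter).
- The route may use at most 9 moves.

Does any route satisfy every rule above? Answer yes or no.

yes

One route that works: e2 → d2 → c2 → c3 → b3 → a3 → a4 → b4 → c4.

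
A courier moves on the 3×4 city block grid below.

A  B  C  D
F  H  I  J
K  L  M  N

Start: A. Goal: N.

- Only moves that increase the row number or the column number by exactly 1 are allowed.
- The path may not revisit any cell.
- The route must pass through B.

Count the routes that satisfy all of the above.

A right/down-only route from A to N makes exactly 2 down-moves and 3 right-moves in some order.
With no other constraints that would be C(5,2) = 10 routes.
Split at B and multiply the segment counts: A→B: 1; B→N: 6; product = 6.
That gives 6 routes.

6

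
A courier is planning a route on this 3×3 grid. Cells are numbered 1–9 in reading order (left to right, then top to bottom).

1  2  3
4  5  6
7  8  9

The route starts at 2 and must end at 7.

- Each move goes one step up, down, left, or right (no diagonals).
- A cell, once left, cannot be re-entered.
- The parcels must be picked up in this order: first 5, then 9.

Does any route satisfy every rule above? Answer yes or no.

yes

One route that works: 2 → 5 → 6 → 9 → 8 → 7.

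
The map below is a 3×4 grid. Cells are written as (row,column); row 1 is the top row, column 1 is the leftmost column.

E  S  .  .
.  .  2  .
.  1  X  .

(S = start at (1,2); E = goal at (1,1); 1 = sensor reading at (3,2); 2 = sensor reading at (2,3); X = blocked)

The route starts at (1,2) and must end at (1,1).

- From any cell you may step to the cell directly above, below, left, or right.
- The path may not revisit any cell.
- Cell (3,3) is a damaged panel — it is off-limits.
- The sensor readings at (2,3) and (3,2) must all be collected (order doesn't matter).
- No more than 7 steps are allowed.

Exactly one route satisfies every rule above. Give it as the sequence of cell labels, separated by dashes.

(1,2) - (1,3) - (2,3) - (2,2) - (3,2) - (3,1) - (2,1) - (1,1)

Any route must reach (2,3) and (3,2) and still end at (1,1) within 7 moves, so the order of the required stops is forced.
Route from (1,2): right 1 to (1,3), down 1 to (2,3), left 1 to (2,2), down 1 to (3,2), left 1 to (3,1), up 2 to (1,1) — 7 moves in all.
Check: all required cells visited; 7 ≤ 7 moves.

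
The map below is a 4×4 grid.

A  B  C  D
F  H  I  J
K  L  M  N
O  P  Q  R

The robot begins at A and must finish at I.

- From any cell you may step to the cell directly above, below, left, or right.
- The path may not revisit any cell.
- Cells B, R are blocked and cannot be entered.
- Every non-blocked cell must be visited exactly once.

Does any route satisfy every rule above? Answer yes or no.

yes

One route that works: A → F → H → L → K → O → P → Q → M → N → J → D → C → I.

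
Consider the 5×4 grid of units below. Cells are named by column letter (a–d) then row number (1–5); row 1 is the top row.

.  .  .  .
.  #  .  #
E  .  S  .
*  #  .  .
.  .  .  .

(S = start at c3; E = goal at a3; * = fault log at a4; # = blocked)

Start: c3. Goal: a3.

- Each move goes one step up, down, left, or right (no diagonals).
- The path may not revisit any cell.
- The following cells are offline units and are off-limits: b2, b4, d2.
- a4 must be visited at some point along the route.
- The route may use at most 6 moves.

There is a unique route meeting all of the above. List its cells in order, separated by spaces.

c3 c4 c5 b5 a5 a4 a3

The 6-move cap with required stops at a4 leaves no slack for detours.
Route from c3: 2× down (reaching c5), 2× left (reaching a5), 2× up (reaching a3) — 6 moves in all.
Check: all required cells visited; 6 ≤ 6 moves.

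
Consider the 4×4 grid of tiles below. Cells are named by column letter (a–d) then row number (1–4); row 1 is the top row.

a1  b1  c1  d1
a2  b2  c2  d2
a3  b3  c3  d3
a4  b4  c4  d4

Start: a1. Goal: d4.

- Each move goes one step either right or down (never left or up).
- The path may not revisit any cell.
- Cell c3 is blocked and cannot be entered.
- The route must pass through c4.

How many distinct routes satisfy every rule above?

4

A right/down-only route from a1 to d4 makes exactly 3 down-moves and 3 right-moves in some order.
With no other constraints that would be C(6,3) = 20 routes.
Split at c4 and multiply the segment counts (each segment already excludes blocked cells): a1→c4: 4; c4→d4: 1; product = 4.
That gives 4 routes.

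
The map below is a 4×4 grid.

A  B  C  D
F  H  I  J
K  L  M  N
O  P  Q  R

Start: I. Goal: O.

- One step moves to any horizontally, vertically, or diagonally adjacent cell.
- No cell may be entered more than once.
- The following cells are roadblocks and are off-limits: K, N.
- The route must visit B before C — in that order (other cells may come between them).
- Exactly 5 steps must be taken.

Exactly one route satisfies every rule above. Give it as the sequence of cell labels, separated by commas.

The waypoints must appear in the order B, C, with no cell reused.
Route from I: up-left to B, right to C, down-left to H, down to L, down-left to O — 5 moves in all.
Check: order respected (B at step 1, C at step 2); 5 moves as required.

I, B, C, H, L, O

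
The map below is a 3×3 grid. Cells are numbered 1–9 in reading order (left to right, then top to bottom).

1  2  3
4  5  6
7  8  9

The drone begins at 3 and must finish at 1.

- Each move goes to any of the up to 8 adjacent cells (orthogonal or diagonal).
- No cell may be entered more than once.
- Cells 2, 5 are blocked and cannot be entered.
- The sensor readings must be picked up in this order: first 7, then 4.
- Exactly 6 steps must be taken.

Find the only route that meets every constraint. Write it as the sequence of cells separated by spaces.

The waypoints must appear in the order 7, 4, with no cell reused.
Route from 3: 2× down (reaching 9), 2× left (reaching 7), 2× up (reaching 1) — 6 moves in all.
Check: order respected (7 at step 4, 4 at step 5); 6 moves as required.

3 6 9 8 7 4 1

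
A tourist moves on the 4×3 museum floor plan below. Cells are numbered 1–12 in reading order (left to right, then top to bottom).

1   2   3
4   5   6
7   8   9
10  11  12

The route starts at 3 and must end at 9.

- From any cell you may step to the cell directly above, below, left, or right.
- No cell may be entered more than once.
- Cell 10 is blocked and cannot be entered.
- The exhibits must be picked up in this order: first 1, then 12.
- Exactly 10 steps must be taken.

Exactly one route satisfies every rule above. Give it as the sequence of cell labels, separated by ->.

3 -> 6 -> 5 -> 2 -> 1 -> 4 -> 7 -> 8 -> 11 -> 12 -> 9

The waypoints must appear in the order 1, 12, with no cell reused.
Route from 3: down 1 to 6, left 1 to 5, up 1 to 2, left 1 to 1, down 2 to 7, right 1 to 8, down 1 to 11, right 1 to 12, up 1 to 9 — 10 moves in all.
Check: order respected (1 at step 4, 12 at step 9); 10 moves as required.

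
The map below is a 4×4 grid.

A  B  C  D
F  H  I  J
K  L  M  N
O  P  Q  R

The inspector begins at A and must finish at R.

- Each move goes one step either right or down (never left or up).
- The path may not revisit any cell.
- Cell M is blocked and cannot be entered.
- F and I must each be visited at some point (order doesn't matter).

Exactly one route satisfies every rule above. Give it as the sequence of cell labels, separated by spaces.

Moves only go right or down, so the column and row indices never decrease.
Route from A: down to F, 3× right (reaching J), 2× down (reaching R) — 6 moves in all.
Check: all required cells visited.

A F H I J N R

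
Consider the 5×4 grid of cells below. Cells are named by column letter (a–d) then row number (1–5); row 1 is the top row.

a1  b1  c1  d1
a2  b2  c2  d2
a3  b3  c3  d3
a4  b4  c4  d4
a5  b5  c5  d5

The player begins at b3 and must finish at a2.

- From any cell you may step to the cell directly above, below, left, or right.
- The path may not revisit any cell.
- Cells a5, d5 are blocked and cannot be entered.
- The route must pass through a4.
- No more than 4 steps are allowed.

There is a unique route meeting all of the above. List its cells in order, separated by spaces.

Any route must reach a4 and still end at a2 within 4 moves, so the order of the required stops is forced.
Route from b3: down 1 to b4, left 1 to a4, up 2 to a2 — 4 moves in all.
Check: all required cells visited; 4 ≤ 4 moves.

b3 b4 a4 a3 a2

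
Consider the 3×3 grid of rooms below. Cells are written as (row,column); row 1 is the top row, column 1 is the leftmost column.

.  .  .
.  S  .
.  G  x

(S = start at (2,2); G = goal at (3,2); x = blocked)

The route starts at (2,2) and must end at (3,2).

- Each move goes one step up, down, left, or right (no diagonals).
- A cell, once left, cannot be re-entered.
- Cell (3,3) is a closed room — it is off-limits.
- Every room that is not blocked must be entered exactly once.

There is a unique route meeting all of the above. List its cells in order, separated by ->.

Need to visit all 8 open cells exactly once, starting at (2,2) and ending at (3,2).
Cell (1,1) has only two open neighbours ((2,1) and (1,2)), so the path must pass straight through it: one of those is the cell it's entered from and the other is where it exits.
Route from (2,2): right 1 to (2,3), up 1 to (1,3), left 2 to (1,1), down 2 to (3,1), right 1 to (3,2) — 7 moves in all.
Check: all 8 open cells covered.

(2,2) -> (2,3) -> (1,3) -> (1,2) -> (1,1) -> (2,1) -> (3,1) -> (3,2)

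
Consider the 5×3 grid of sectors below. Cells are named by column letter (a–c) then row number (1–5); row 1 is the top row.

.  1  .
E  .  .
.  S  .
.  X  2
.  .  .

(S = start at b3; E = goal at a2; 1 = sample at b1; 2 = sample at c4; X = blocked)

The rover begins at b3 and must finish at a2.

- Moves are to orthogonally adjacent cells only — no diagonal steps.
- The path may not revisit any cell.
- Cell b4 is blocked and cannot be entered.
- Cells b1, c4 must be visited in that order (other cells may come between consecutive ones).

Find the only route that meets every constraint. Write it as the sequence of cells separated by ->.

The waypoints must appear in the order b1, c4, with no cell reused.
Route from b3: 2× up (reaching b1), right to c1, 4× down (reaching c5), 2× left (reaching a5), 3× up (reaching a2) — 12 moves in all.
Check: order respected (1 at step 2, 2 at step 6).

b3 -> b2 -> b1 -> c1 -> c2 -> c3 -> c4 -> c5 -> b5 -> a5 -> a4 -> a3 -> a2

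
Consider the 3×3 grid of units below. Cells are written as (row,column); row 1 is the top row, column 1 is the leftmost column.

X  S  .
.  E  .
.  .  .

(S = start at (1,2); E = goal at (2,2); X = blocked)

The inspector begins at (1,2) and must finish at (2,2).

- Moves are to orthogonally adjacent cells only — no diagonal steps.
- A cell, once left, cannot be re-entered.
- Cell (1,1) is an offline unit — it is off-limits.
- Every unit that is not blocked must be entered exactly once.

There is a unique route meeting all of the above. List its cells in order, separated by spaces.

Need to visit all 8 open cells exactly once, starting at (1,2) and ending at (2,2).
Cell (3,3) has only two open neighbours ((2,3) and (3,2)), so the path must pass straight through it: one of those is the cell it's entered from and the other is where it exits.
Route from (1,2): right 1 to (1,3), down 2 to (3,3), left 2 to (3,1), up 1 to (2,1), right 1 to (2,2) — 7 moves in all.
Check: all 8 open cells covered.

(1,2) (1,3) (2,3) (3,3) (3,2) (3,1) (2,1) (2,2)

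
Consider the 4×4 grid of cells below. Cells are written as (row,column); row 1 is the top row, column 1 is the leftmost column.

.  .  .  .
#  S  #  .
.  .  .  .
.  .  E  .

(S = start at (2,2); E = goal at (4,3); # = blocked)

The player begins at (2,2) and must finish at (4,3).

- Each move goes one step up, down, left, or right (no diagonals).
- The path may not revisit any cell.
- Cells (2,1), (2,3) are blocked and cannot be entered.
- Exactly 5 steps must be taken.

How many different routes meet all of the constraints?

Need simple routes of exactly 5 moves from (2,2) to (4,3) (Manhattan distance 3, so 1 moves are spent on a detour and 1 undoing it).
Enumerating: (2,2) (3,2) (3,1) (4,1) (4,2) (4,3) | (2,2) (3,2) (3,3) (3,4) (4,4) (4,3).
That gives 2 routes.

2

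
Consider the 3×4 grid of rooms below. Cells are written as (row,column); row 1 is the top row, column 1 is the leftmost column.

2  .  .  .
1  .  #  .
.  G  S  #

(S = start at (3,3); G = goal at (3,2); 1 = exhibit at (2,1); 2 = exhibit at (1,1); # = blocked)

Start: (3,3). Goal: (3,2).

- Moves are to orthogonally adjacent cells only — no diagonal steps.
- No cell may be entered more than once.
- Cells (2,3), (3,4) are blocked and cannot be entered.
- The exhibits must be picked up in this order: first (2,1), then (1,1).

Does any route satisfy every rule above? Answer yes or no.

no

Every way from (3,3) to (2,1) runs through (3,2) — but (3,2) is where the route must end, so it would be entered once on the way to (2,1) and again at the finish.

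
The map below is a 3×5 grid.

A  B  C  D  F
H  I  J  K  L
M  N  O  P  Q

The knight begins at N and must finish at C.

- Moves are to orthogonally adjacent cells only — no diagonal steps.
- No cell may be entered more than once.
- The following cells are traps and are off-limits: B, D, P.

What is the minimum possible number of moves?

The Manhattan distance from N to C is |3−1| + |2−3| = 3, so at least 3 moves are needed.
A route of 3 moves achieves this: N → I → J → C.
Since 3 matches the lower bound, it is optimal.

3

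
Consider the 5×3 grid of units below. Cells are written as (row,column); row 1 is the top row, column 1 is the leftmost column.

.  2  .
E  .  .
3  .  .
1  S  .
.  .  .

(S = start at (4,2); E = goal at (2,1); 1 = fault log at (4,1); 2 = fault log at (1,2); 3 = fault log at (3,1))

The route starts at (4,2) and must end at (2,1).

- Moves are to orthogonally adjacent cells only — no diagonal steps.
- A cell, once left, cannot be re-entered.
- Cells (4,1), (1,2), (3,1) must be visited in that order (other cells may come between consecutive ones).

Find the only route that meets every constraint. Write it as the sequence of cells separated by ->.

The waypoints must appear in the order (4,1), (1,2), (3,1), with no cell reused.
Route from (4,2): left to (4,1), down to (5,1), 2× right (reaching (5,3)), 4× up (reaching (1,3)), left to (1,2), 2× down (reaching (3,2)), left to (3,1), up to (2,1) — 13 moves in all.
Check: order respected (1 at step 1, 2 at step 9, 3 at step 12).

(4,2) -> (4,1) -> (5,1) -> (5,2) -> (5,3) -> (4,3) -> (3,3) -> (2,3) -> (1,3) -> (1,2) -> (2,2) -> (3,2) -> (3,1) -> (2,1)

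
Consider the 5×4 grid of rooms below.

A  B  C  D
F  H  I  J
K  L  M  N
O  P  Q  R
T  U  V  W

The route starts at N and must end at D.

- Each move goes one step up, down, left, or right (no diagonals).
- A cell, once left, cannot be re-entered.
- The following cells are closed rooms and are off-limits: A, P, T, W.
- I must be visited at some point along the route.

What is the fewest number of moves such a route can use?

Any route passes through I somewhere between N and D. Summing Manhattan distances along the two legs (N → I → D) gives a lower bound of 2 + 2 = 4 moves.
A route of 4 moves achieves this: N → J → I → C → D.
Since 4 matches the lower bound, it is optimal.

4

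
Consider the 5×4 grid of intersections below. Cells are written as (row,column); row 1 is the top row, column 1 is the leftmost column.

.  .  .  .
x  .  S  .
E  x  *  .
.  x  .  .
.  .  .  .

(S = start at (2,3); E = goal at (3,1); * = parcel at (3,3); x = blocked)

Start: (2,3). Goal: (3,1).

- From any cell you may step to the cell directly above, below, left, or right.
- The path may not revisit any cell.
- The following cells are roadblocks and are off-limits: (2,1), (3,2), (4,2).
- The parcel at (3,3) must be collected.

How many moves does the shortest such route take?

7

Any route passes through (3,3) somewhere between (2,3) and (3,1). Summing Manhattan distances along the two legs ((2,3) → (3,3) → (3,1)) gives a lower bound of 1 + 2 = 3 moves.
That bound ignores the blocked cells. Measuring each leg by the fewest moves that actually steer around them ((2,3)→(3,3): 1; (3,3)→(3,1): 6) raises the lower bound to 7.
A route of 7 moves exists: (2,3) → (3,3) → (4,3) → (5,3) → (5,2) → (5,1) → (4,1) → (3,1).
Since 7 matches that lower bound, it is optimal.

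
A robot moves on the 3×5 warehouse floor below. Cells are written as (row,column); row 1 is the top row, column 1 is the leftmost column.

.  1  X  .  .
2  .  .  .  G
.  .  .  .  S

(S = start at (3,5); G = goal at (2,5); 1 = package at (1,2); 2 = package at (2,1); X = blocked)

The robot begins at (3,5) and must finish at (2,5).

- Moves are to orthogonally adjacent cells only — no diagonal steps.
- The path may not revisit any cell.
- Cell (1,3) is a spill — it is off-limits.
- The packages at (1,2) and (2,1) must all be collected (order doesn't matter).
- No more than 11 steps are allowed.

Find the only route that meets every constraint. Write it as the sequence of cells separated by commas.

Any route must reach (1,2) and (2,1) and still end at (2,5) within 11 moves, so the order of the required stops is forced.
Route from (3,5): left 4 to (3,1), up 2 to (1,1), right 1 to (1,2), down 1 to (2,2), right 3 to (2,5) — 11 moves in all.
Check: all required cells visited; 11 ≤ 11 moves.

(3,5), (3,4), (3,3), (3,2), (3,1), (2,1), (1,1), (1,2), (2,2), (2,3), (2,4), (2,5)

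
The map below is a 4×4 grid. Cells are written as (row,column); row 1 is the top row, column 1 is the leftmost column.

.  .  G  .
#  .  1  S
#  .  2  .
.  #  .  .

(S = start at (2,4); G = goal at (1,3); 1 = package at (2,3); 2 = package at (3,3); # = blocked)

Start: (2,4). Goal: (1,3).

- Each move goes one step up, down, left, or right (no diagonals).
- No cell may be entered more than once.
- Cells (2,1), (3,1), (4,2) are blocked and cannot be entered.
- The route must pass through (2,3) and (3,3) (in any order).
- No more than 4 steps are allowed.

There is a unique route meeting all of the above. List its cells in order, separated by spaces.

The budget equals the shortest possible length, so every move has to be on a shortest route through the required cells.
Route from (2,4): down 1 to (3,4), left 1 to (3,3), up 2 to (1,3) — 4 moves in all.
Check: all required cells visited; 4 ≤ 4 moves.

(2,4) (3,4) (3,3) (2,3) (1,3)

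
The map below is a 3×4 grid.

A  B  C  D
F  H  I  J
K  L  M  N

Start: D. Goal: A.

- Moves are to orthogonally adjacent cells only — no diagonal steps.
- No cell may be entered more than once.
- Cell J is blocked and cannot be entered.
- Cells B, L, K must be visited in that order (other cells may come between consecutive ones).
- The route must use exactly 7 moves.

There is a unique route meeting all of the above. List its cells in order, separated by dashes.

D - C - B - H - L - K - F - A

The waypoints must appear in the order B, L, K, with no cell reused.
Route from D: left 2 to B, down 2 to L, left 1 to K, up 2 to A — 7 moves in all.
Check: order respected (B at step 2, L at step 4, K at step 5); 7 moves as required.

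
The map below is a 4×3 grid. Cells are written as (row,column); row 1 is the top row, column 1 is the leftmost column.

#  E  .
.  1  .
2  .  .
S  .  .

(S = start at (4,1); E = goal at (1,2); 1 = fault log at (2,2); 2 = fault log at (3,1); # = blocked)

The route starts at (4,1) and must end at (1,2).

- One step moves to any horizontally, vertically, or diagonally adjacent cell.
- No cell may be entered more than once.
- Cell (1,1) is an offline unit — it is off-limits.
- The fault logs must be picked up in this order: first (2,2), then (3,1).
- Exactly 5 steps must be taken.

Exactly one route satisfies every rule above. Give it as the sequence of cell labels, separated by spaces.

(4,1) (3,2) (2,2) (3,1) (2,1) (1,2)

The waypoints must appear in the order (2,2), (3,1), with no cell reused.
Route from (4,1): up-right to (3,2), up to (2,2), down-left to (3,1), up to (2,1), up-right to (1,2) — 5 moves in all.
Check: order respected (1 at step 2, 2 at step 3); 5 moves as required.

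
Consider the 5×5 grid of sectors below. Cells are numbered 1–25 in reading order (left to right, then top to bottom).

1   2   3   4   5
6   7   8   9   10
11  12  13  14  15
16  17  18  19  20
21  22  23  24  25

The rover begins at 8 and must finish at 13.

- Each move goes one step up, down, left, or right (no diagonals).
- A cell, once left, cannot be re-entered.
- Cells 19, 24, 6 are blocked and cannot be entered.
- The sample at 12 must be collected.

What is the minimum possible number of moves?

3

Any route passes through 12 somewhere between 8 and 13. Summing Manhattan distances along the two legs (8 → 12 → 13) gives a lower bound of 2 + 1 = 3 moves.
A route of 3 moves achieves this: 8 → 7 → 12 → 13.
Since 3 matches the lower bound, it is optimal.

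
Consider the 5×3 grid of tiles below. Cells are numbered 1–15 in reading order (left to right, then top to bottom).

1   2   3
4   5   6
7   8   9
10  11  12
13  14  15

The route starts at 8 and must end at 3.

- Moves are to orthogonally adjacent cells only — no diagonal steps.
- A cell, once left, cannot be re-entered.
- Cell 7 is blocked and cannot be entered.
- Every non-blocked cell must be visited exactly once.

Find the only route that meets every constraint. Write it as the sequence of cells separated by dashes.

8 - 11 - 10 - 13 - 14 - 15 - 12 - 9 - 6 - 5 - 4 - 1 - 2 - 3

Need to visit all 14 open cells exactly once, starting at 8 and ending at 3.
Route from 8: down 1 to 11, left 1 to 10, down 1 to 13, right 2 to 15, up 3 to 6, left 2 to 4, up 1 to 1, right 2 to 3 — 13 moves in all.
Check: all 14 open cells covered.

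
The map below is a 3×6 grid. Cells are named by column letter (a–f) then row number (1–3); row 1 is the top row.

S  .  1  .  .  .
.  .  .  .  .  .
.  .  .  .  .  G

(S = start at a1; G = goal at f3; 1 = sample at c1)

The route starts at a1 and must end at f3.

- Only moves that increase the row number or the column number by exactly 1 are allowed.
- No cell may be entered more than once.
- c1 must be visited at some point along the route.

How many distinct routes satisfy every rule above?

A right/down-only route from a1 to f3 makes exactly 2 down-moves and 5 right-moves in some order.
With no other constraints that would be C(7,2) = 21 routes.
Split at c1 and multiply the segment counts: a1→c1: 1; c1→f3: 10; product = 10.
That gives 10 routes.

10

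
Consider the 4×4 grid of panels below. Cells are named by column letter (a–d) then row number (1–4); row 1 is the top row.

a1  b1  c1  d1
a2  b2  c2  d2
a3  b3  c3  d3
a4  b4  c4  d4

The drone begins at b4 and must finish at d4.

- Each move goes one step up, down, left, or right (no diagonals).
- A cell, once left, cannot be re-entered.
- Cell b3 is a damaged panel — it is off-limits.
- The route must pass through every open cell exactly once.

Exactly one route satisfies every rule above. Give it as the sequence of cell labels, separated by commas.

Need to visit all 15 open cells exactly once, starting at b4 and ending at d4.
Route from b4: left 1 to a4, up 3 to a1, right 1 to b1, down 1 to b2, right 1 to c2, up 1 to c1, right 1 to d1, down 2 to d3, left 1 to c3, down 1 to c4, right 1 to d4 — 14 moves in all.
Check: all 15 open cells covered.

b4, a4, a3, a2, a1, b1, b2, c2, c1, d1, d2, d3, c3, c4, d4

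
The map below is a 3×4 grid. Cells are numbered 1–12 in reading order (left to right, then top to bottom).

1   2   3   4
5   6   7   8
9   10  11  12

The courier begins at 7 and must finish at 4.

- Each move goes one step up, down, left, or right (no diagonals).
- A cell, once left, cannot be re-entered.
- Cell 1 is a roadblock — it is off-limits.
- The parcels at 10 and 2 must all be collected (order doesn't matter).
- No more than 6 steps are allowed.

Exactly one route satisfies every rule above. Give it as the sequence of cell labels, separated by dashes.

The budget equals the shortest possible length, so every move has to be on a shortest route through the required cells.
Route from 7: down 1 to 11, left 1 to 10, up 2 to 2, right 2 to 4 — 6 moves in all.
Check: all required cells visited; 6 ≤ 6 moves.

7 - 11 - 10 - 6 - 2 - 3 - 4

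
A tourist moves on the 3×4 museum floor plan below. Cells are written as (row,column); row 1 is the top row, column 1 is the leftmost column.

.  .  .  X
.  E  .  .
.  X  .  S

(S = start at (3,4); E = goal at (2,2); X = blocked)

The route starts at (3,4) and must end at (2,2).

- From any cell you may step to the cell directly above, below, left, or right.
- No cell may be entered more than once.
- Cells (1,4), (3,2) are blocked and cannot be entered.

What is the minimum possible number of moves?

The Manhattan distance from (3,4) to (2,2) is |3−2| + |4−2| = 3, so at least 3 moves are needed.
A route of 3 moves achieves this: (3,4) → (2,4) → (2,3) → (2,2).
Since 3 matches the lower bound, it is optimal.

3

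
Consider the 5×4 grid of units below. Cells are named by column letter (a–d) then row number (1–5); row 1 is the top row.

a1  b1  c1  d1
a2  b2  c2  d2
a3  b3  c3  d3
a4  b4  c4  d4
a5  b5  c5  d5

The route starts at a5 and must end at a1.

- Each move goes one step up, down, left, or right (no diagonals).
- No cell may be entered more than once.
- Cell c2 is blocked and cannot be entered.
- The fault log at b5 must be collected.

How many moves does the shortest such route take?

Any route passes through b5 somewhere between a5 and a1. Summing Manhattan distances along the two legs (a5 → b5 → a1) gives a lower bound of 1 + 5 = 6 moves.
A route of 6 moves achieves this: a5 → b5 → b4 → b3 → b2 → b1 → a1.
Since 6 matches the lower bound, it is optimal.

6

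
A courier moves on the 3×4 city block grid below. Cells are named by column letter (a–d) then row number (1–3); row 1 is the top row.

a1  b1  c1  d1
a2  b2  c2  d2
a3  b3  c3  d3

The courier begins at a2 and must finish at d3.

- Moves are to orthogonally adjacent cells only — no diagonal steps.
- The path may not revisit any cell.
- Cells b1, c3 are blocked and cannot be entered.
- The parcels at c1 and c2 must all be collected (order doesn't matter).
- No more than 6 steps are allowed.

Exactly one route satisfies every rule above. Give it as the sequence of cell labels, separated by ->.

a2 -> b2 -> c2 -> c1 -> d1 -> d2 -> d3

The budget equals the shortest possible length, so every move has to be on a shortest route through the required cells.
Route from a2: 2× right (reaching c2), up to c1, right to d1, 2× down (reaching d3) — 6 moves in all.
Check: all required cells visited; 6 ≤ 6 moves.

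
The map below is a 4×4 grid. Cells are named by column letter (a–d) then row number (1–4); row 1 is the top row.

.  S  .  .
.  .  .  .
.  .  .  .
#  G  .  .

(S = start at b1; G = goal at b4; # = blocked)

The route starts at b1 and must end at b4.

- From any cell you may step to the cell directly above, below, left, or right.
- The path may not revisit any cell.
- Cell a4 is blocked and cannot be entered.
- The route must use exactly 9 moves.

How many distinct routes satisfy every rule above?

21

Need simple routes of exactly 9 moves from b1 to b4 (Manhattan distance 3, so 3 moves are spent on a detour and 3 undoing it).
Branch systematically from the start, pruning whenever the remaining move budget drops below the Manhattan distance to b4 or differs from it in parity. Grouping the completions by first move — via b2: 6; via a1: 7; via c1: 8 — and summing: 6 + 7 + 8 = 21.
That gives 21 routes.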